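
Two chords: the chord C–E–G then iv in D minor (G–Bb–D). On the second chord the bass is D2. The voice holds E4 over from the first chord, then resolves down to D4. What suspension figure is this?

At the second chord the bass is D2. The suspended E4 lies a ninth above the bass; after resolving down by step to D4, the interval above the bass becomes an octave.
Suspension figures are named by those two intervals: 9–8.

9–8 suspension.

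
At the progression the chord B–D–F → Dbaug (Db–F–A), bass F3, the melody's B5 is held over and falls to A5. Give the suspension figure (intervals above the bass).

At the second chord the bass is F3. The suspended B5 lies a fourth above the bass; after resolving down by step to A5, the interval above the bass becomes a third.
Suspension figures are named by those two intervals: 4–3.

4–3 suspension.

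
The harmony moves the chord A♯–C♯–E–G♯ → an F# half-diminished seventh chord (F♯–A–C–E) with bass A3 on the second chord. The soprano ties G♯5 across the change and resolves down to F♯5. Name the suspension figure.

At the second chord the bass is A3. The suspended G♯5 lies a seventh above the bass; after resolving down by step to F♯5, the interval above the bass becomes a sixth.
Suspension figures are named by those two intervals: 7–6.

7–6 suspension.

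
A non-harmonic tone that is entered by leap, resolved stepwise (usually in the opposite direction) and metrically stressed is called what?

Approach: by leap. Departure: by step. Metric position: strong.
Leap in, step out, in a metrically strong position — an appoggiatura. (It is the mirror image of the escape tone, which steps in and leaps out from a weak position.)

Appoggiatura.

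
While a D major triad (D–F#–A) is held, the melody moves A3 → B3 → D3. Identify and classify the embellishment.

The harmony at that moment is D major triad (D, F#, A); B3 is not a chord tone.
It is approached by step up from A3 and left by leap down to D3.
Step in, leap out — an escape tone.

B3 is an escape tone.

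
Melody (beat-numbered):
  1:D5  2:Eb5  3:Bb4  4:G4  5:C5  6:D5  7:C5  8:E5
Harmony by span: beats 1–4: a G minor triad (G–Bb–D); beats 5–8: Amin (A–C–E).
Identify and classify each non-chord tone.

The harmony at that moment is G minor triad (G, Bb, D); Eb5 is not a chord tone.
It is approached by step up from D5 and left by leap down to Bb4.
Step in, leap out — an escape tone.
The harmony at that moment is A minor triad (A, C, E); D5 is not a chord tone.
It is approached by step up from C5 and left by step down to C5.
Step away and step back to the same note — a neighbor tone (upper neighbor).

Eb5 (beat 2) — escape tone; D5 (beat 6) — neighbor tone.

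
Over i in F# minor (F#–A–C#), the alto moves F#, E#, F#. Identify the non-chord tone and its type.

The harmony at that moment is F# minor triad (F#, A, C#); E# is not a chord tone.
It is approached by step down from F# and left by step up to F#.
Step away and step back to the same note — a neighbor tone (lower neighbor).

E# is a neighbor tone.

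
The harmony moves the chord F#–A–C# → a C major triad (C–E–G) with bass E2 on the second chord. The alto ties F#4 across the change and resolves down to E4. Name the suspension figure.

9–8 suspension.

At the second chord the bass is E2. The suspended F#4 lies a ninth above the bass; after resolving down by step to E4, the interval above the bass becomes an octave.
Suspension figures are named by those two intervals: 9–8.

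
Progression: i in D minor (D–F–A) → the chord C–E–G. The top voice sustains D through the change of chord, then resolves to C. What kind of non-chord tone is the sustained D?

The harmony at that moment is C major triad (C, E, G); D is not a chord tone.
It is held over (the same pitch as the preceding D) and left by step down to C.
Held over from the previous chord and resolving down by step — a suspension.

D is a suspension.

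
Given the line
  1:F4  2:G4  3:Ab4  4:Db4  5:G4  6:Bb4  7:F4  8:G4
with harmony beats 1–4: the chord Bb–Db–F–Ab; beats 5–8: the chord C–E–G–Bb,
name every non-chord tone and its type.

The harmony at that moment is Bb minor seventh chord (Bb, Db, F, Ab); G4 is not a chord tone.
It is approached by step up from F4 and left by step up to Ab4.
Step in, step out in the same direction — a passing tone.
The harmony at that moment is C dominant seventh chord (C, E, G, Bb); F4 is not a chord tone.
It is approached by leap down from Bb4 and left by step up to G4.
Leap in, step out — an appoggiatura.

G4 (beat 2) — passing tone; F4 (beat 7) — appoggiatura.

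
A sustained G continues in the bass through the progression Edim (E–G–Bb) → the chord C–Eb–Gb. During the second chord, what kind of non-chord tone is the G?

Pedal tone (pedal point).

The harmony at that moment is C diminished triad (C, Eb, Gb); G is not a chord tone.
It is held over (the same pitch as the preceding G) and then sustained as the same pitch into the next harmony.
Sustained through a change of harmony — a pedal tone.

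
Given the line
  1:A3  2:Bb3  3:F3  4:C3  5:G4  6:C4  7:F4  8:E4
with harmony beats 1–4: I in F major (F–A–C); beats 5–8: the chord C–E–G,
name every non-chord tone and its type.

The harmony at that moment is F major triad (F, A, C); Bb3 is not a chord tone.
It is approached by step up from A3 and left by leap down to F3.
Step in, leap out — an escape tone.
The harmony at that moment is C major triad (C, E, G); F4 is not a chord tone.
It is approached by leap up from C4 and left by step down to E4.
Leap in, step out — an appoggiatura.

Bb3 (beat 2) — escape tone; F4 (beat 7) — appoggiatura.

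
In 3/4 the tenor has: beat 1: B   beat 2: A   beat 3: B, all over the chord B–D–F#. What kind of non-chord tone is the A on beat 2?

The harmony at that moment is B minor triad (B, D, F#); A is not a chord tone.
It is approached by step down from B and left by step up to B.
Step away and step back to the same note — a neighbor tone (lower neighbor).

Lower neighbor tone.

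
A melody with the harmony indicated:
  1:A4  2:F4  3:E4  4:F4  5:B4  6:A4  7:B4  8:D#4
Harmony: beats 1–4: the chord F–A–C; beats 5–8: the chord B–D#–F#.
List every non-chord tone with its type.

E4 (beat 3) — neighbor tone; A4 (beat 6) — neighbor tone.

The harmony at that moment is F major triad (F, A, C); E4 is not a chord tone.
It is approached by step down from F4 and left by step up to F4.
Step away and step back to the same note — a neighbor tone (lower neighbor).
The harmony at that moment is B major triad (B, D#, F#); A4 is not a chord tone.
It is approached by step down from B4 and left by step up to B4.
Step away and step back to the same note — a neighbor tone (lower neighbor).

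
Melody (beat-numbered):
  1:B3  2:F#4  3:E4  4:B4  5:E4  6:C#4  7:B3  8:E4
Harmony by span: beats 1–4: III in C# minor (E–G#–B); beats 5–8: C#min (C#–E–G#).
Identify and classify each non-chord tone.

F#4 (beat 2) — appoggiatura; B3 (beat 7) — escape tone.

The harmony at that moment is E major triad (E, G#, B); F#4 is not a chord tone.
It is approached by leap up from B3 and left by step down to E4.
Leap in, step out — an appoggiatura.
The harmony at that moment is C# minor triad (C#, E, G#); B3 is not a chord tone.
It is approached by step down from C#4 and left by leap up to E4.
Step in, leap out — an escape tone.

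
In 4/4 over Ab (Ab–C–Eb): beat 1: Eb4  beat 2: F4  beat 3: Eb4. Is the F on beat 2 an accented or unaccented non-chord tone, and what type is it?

The harmony at that moment is Ab major triad (Ab, C, Eb); F4 is not a chord tone.
It is approached by step up from Eb4 and left by step down to Eb4.
Step away and step back to the same note — a neighbor tone (upper neighbor).
It falls on a weak beat, so it is unaccented.

Unaccented neighbor tone.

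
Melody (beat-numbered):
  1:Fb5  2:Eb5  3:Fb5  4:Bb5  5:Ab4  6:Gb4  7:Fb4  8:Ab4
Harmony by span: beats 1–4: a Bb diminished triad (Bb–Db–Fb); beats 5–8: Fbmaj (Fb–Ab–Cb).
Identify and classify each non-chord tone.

The harmony at that moment is Bb diminished triad (Bb, Db, Fb); Eb5 is not a chord tone.
It is approached by step down from Fb5 and left by step up to Fb5.
Step away and step back to the same note — a neighbor tone (lower neighbor).
The harmony at that moment is Fb major triad (Fb, Ab, Cb); Gb4 is not a chord tone.
It is approached by step down from Ab4 and left by step down to Fb4.
Step in, step out in the same direction — a passing tone.

Eb5 (beat 2) — neighbor tone; Gb4 (beat 6) — passing tone.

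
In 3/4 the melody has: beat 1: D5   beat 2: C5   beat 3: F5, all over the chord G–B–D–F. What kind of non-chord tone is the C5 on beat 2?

Escape tone.

The harmony at that moment is G dominant seventh chord (G, B, D, F); C5 is not a chord tone.
It is approached by step down from D5 and left by leap up to F5.
Step in, leap out, on a weak beat — an escape tone.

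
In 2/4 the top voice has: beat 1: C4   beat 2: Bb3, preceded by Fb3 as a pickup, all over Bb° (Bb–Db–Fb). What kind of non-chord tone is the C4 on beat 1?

The harmony at that moment is Bb diminished triad (Bb, Db, Fb); C4 is not a chord tone.
It is approached by leap up from Fb3 and left by step down to Bb3.
Leap in, step out, metrically accented — an appoggiatura.

Appoggiatura.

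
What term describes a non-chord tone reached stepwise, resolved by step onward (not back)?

Passing tone.

Approach: by step. Departure: by step, continuing in the same direction.
Stepwise on both sides with no change of direction means the note fills in the space between two different chord tones — a passing tone. (Had it turned back to its starting note it would be a neighbor tone instead.)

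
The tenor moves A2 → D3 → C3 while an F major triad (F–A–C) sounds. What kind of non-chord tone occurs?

The harmony at that moment is F major triad (F, A, C); D3 is not a chord tone.
It is approached by leap up from A2 and left by step down to C3.
Leap in, step out — an appoggiatura.

D3 is an appoggiatura.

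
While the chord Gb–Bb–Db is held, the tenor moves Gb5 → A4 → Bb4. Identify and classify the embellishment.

A4 is an appoggiatura.

The harmony at that moment is Gb major triad (Gb, Bb, Db); A4 is not a chord tone.
It is approached by leap down from Gb5 and left by step up to Bb4.
Leap in, step out — an appoggiatura.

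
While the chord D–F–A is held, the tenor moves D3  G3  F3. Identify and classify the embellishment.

The harmony at that moment is D minor triad (D, F, A); G3 is not a chord tone.
It is approached by leap up from D3 and left by step down to F3.
Leap in, step out — an appoggiatura.

G3 is an appoggiatura.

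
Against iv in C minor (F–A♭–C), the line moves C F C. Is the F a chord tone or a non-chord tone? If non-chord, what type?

F minor triad contains F, A♭, C; F is the root, so it is a chord tone.

Chord tone (the root of F minor triad).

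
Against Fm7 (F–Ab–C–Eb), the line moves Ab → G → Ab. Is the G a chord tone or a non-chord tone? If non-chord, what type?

The harmony at that moment is F minor seventh chord (F, Ab, C, Eb); G is not a chord tone.
It is approached by step down from Ab and left by step up to Ab.
Step away and step back to the same note — a neighbor tone (lower neighbor).

Non-chord tone — a neighbor tone.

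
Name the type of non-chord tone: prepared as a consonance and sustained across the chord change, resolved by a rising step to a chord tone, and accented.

Retardation.

Approach: by preparation — the pitch is first a chord tone, then held (tied or repeated) while the harmony changes under it. Departure: up by step. Metric position: strong.
A prepared dissonance that resolves upward by step — a retardation. (The same figure resolving downward would be a suspension.)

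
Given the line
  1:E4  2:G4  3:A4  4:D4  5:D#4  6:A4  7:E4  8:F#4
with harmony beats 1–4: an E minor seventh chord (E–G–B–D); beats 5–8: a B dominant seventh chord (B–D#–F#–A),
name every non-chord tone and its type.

The harmony at that moment is E minor seventh chord (E, G, B, D); A4 is not a chord tone.
It is approached by step up from G4 and left by leap down to D4.
Step in, leap out — an escape tone.
The harmony at that moment is B dominant seventh chord (B, D#, F#, A); E4 is not a chord tone.
It is approached by leap down from A4 and left by step up to F#4.
Leap in, step out — an appoggiatura.

A4 (beat 3) — escape tone; E4 (beat 7) — appoggiatura.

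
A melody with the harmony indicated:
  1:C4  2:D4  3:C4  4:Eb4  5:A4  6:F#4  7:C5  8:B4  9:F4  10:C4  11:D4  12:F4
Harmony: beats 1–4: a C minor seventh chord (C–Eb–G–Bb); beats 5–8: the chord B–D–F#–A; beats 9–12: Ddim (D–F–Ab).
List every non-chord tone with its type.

The harmony at that moment is C minor seventh chord (C, Eb, G, Bb); D4 is not a chord tone.
It is approached by step up from C4 and left by step down to C4.
Step away and step back to the same note — a neighbor tone (upper neighbor).
The harmony at that moment is B minor seventh chord (B, D, F#, A); C5 is not a chord tone.
It is approached by leap up from F#4 and left by step down to B4.
Leap in, step out — an appoggiatura.
The harmony at that moment is D diminished triad (D, F, Ab); C4 is not a chord tone.
It is approached by leap down from F4 and left by step up to D4.
Leap in, step out — an appoggiatura.

D4 (beat 2) — neighbor tone; C5 (beat 7) — appoggiatura; C4 (beat 10) — appoggiatura.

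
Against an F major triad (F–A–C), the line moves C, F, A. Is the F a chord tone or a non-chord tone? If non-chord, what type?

F major triad contains F, A, C; F is the root, so it is a chord tone.

Chord tone (the root of F major triad).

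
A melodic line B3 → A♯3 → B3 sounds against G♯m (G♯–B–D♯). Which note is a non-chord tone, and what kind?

A♯3 is a neighbor tone.

The harmony at that moment is G♯ minor triad (G♯, B, D♯); A♯3 is not a chord tone.
It is approached by step down from B3 and left by step up to B3.
Step away and step back to the same note — a neighbor tone (lower neighbor).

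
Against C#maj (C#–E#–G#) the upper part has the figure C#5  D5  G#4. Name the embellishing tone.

D5 is an escape tone.

The harmony at that moment is C# major triad (C#, E#, G#); D5 is not a chord tone.
It is approached by step up from C#5 and left by leap down to G#4.
Step in, leap out — an escape tone.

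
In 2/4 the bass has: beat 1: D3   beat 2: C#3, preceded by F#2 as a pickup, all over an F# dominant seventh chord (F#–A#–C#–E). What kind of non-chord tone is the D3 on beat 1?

Appoggiatura.

The harmony at that moment is F# dominant seventh chord (F#, A#, C#, E); D3 is not a chord tone.
It is approached by leap up from F#2 and left by step down to C#3.
Leap in, step out, metrically accented — an appoggiatura.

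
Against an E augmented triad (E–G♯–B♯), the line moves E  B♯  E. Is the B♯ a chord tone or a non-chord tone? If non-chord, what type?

Chord tone (the fifth of E augmented triad).

E augmented triad contains E, G♯, B♯; B♯ is the fifth, so it is a chord tone.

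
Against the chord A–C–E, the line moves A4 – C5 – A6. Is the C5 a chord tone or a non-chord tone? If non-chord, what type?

Chord tone (the third of A minor triad).

A minor triad contains A, C, E; C is the third, so it is a chord tone.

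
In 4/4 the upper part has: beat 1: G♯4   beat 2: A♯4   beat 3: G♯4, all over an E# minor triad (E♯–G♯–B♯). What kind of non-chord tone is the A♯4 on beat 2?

Upper neighbor tone.

The harmony at that moment is E♯ minor triad (E♯, G♯, B♯); A♯4 is not a chord tone.
It is approached by step up from G♯4 and left by step down to G♯4.
Step away and step back to the same note — a neighbor tone (upper neighbor).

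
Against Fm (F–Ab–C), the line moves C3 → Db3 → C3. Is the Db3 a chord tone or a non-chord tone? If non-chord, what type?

Non-chord tone — a neighbor tone.

The harmony at that moment is F minor triad (F, Ab, C); Db3 is not a chord tone.
It is approached by step up from C3 and left by step down to C3.
Step away and step back to the same note — a neighbor tone (upper neighbor).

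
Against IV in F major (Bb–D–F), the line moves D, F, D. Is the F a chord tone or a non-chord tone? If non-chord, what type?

Bb major triad contains Bb, D, F; F is the fifth, so it is a chord tone.

Chord tone (the fifth of Bb major triad).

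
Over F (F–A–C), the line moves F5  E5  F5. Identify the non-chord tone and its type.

The harmony at that moment is F major triad (F, A, C); E5 is not a chord tone.
It is approached by step down from F5 and left by step up to F5.
Step away and step back to the same note — a neighbor tone (lower neighbor).

E5 is a neighbor tone.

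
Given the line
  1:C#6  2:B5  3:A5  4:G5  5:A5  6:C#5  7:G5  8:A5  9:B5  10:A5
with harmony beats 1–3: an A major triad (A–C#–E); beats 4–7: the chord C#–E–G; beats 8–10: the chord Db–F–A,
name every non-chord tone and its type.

The harmony at that moment is A major triad (A, C#, E); B5 is not a chord tone.
It is approached by step down from C#6 and left by step down to A5.
Step in, step out in the same direction — a passing tone.
The harmony at that moment is C# diminished triad (C#, E, G); A5 is not a chord tone.
It is approached by step up from G5 and left by leap down to C#5.
Step in, leap out — an escape tone.
The harmony at that moment is Db augmented triad (Db, F, A); B5 is not a chord tone.
It is approached by step up from A5 and left by step down to A5.
Step away and step back to the same note — a neighbor tone (upper neighbor).

B5 (beat 2) — passing tone; A5 (beat 5) — escape tone; B5 (beat 9) — neighbor tone.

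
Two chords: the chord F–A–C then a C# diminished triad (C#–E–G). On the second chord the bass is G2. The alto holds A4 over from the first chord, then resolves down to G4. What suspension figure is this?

At the second chord the bass is G2. The suspended A4 lies a ninth above the bass; after resolving down by step to G4, the interval above the bass becomes an octave.
Suspension figures are named by those two intervals: 9–8.

9–8 suspension.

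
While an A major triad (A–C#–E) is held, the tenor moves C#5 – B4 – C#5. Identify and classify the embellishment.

The harmony at that moment is A major triad (A, C#, E); B4 is not a chord tone.
It is approached by step down from C#5 and left by step up to C#5.
Step away and step back to the same note — a neighbor tone (lower neighbor).

B4 is a neighbor tone.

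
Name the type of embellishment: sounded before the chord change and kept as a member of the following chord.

Approach: ahead of the chord change (typically by step), so it is dissonant against the current harmony. Departure: none — the same pitch is restated or held and is a chord tone of the new harmony.
Dissonant first, consonant once the harmony catches up: the note simply arrives early — an anticipation. (The reverse timing, consonant first and dissonant after the change, would be a suspension or retardation.)

Anticipation.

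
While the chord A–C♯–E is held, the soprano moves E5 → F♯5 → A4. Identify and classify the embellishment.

F♯5 is an escape tone.

The harmony at that moment is A major triad (A, C♯, E); F♯5 is not a chord tone.
It is approached by step up from E5 and left by leap down to A4.
Step in, leap out — an escape tone.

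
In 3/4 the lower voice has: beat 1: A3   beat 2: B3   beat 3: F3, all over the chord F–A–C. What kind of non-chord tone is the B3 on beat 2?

Escape tone.

The harmony at that moment is F major triad (F, A, C); B3 is not a chord tone.
It is approached by step up from A3 and left by leap down to F3.
Step in, leap out, on a weak beat — an escape tone.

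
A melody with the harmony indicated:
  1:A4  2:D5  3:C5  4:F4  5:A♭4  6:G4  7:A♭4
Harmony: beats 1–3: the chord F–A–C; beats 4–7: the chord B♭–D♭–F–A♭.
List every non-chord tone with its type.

D5 (beat 2) — appoggiatura; G4 (beat 6) — neighbor tone.

The harmony at that moment is F major triad (F, A, C); D5 is not a chord tone.
It is approached by leap up from A4 and left by step down to C5.
Leap in, step out — an appoggiatura.
The harmony at that moment is B♭ minor seventh chord (B♭, D♭, F, A♭); G4 is not a chord tone.
It is approached by step down from A♭4 and left by step up to A♭4.
Step away and step back to the same note — a neighbor tone (lower neighbor).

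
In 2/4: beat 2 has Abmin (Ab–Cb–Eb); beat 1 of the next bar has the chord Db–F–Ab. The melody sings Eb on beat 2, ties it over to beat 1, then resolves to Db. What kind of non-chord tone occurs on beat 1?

Suspension.

The harmony at that moment is Db major triad (Db, F, Ab); Eb is not a chord tone.
It is held over (the same pitch as the preceding Eb) and left by step down to Db.
Held over from the previous chord and resolving down by step — a suspension.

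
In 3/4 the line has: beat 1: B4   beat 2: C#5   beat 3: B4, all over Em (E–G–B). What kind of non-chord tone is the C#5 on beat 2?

The harmony at that moment is E minor triad (E, G, B); C#5 is not a chord tone.
It is approached by step up from B4 and left by step down to B4.
Step away and step back to the same note — a neighbor tone (upper neighbor).

Upper neighbor tone.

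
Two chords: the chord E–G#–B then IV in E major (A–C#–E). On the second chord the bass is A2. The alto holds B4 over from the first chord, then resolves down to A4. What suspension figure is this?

At the second chord the bass is A2. The suspended B4 lies a ninth above the bass; after resolving down by step to A4, the interval above the bass becomes an octave.
Suspension figures are named by those two intervals: 9–8.

9–8 suspension.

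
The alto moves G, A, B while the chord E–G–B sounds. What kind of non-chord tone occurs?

The harmony at that moment is E minor triad (E, G, B); A is not a chord tone.
It is approached by step up from G and left by step up to B.
Step in, step out in the same direction — a passing tone.

A is a passing tone.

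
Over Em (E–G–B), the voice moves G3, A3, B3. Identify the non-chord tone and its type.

The harmony at that moment is E minor triad (E, G, B); A3 is not a chord tone.
It is approached by step up from G3 and left by step up to B3.
Step in, step out in the same direction — a passing tone.

A3 is a passing tone.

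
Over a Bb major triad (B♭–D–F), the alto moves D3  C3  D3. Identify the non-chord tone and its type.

C3 is a neighbor tone.

The harmony at that moment is B♭ major triad (B♭, D, F); C3 is not a chord tone.
It is approached by step down from D3 and left by step up to D3.
Step away and step back to the same note — a neighbor tone (lower neighbor).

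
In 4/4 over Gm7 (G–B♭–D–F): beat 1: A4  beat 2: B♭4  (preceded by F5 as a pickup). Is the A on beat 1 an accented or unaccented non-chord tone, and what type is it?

Accented appoggiatura.

The harmony at that moment is G minor seventh chord (G, B♭, D, F); A4 is not a chord tone.
It is approached by leap down from F5 and left by step up to B♭4.
Leap in, step out — an appoggiatura.
It falls on the downbeat, so it is accented.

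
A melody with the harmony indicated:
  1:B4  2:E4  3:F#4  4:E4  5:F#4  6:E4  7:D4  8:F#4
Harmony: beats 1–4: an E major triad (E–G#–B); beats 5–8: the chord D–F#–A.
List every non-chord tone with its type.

The harmony at that moment is E major triad (E, G#, B); F#4 is not a chord tone.
It is approached by step up from E4 and left by step down to E4.
Step away and step back to the same note — a neighbor tone (upper neighbor).
The harmony at that moment is D major triad (D, F#, A); E4 is not a chord tone.
It is approached by step down from F#4 and left by step down to D4.
Step in, step out in the same direction — a passing tone.

F#4 (beat 3) — neighbor tone; E4 (beat 6) — passing tone.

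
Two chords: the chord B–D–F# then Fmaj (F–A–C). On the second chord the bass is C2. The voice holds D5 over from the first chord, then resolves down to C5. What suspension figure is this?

9–8 suspension.

At the second chord the bass is C2. The suspended D5 lies a ninth above the bass; after resolving down by step to C5, the interval above the bass becomes an octave.
Suspension figures are named by those two intervals: 9–8.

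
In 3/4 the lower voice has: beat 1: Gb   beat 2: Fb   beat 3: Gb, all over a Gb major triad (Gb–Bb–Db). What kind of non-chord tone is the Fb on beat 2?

The harmony at that moment is Gb major triad (Gb, Bb, Db); Fb is not a chord tone.
It is approached by step down from Gb and left by step up to Gb.
Step away and step back to the same note — a neighbor tone (lower neighbor).

Lower neighbor tone.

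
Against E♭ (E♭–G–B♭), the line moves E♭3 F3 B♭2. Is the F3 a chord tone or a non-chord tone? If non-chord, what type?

Non-chord tone — an escape tone.

The harmony at that moment is E♭ major triad (E♭, G, B♭); F3 is not a chord tone.
It is approached by step up from E♭3 and left by leap down to B♭2.
Step in, leap out — an escape tone.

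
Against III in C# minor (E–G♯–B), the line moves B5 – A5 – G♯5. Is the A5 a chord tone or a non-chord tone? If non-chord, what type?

The harmony at that moment is E major triad (E, G♯, B); A5 is not a chord tone.
It is approached by step down from B5 and left by step down to G♯5.
Step in, step out in the same direction — a passing tone.

Non-chord tone — a passing tone.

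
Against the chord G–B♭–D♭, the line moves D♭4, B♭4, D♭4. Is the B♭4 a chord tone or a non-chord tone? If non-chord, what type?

Chord tone (the third of G diminished triad).

G diminished triad contains G, B♭, D♭; B♭ is the third, so it is a chord tone.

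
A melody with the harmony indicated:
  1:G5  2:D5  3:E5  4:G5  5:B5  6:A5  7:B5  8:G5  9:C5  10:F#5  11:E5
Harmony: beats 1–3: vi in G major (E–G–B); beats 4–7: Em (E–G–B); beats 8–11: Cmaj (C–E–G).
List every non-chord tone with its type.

The harmony at that moment is E minor triad (E, G, B); D5 is not a chord tone.
It is approached by leap down from G5 and left by step up to E5.
Leap in, step out — an appoggiatura.
The harmony at that moment is E minor triad (E, G, B); A5 is not a chord tone.
It is approached by step down from B5 and left by step up to B5.
Step away and step back to the same note — a neighbor tone (lower neighbor).
The harmony at that moment is C major triad (C, E, G); F#5 is not a chord tone.
It is approached by leap up from C5 and left by step down to E5.
Leap in, step out — an appoggiatura.

D5 (beat 2) — appoggiatura; A5 (beat 6) — neighbor tone; F#5 (beat 10) — appoggiatura.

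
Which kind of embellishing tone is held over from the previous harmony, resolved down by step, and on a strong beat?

Suspension.

Approach: by preparation — the pitch is first a chord tone, then held (tied or repeated) while the harmony changes under it. Departure: down by step. Metric position: strong.
A prepared dissonance that resolves downward by step — a suspension. (The same figure resolving upward would be a retardation.)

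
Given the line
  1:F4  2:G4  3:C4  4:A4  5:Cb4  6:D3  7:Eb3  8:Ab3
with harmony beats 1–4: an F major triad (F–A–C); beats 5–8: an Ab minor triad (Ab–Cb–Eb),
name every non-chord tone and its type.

The harmony at that moment is F major triad (F, A, C); G4 is not a chord tone.
It is approached by step up from F4 and left by leap down to C4.
Step in, leap out — an escape tone.
The harmony at that moment is Ab minor triad (Ab, Cb, Eb); D3 is not a chord tone.
It is approached by leap down from Cb4 and left by step up to Eb3.
Leap in, step out — an appoggiatura.

G4 (beat 2) — escape tone; D3 (beat 6) — appoggiatura.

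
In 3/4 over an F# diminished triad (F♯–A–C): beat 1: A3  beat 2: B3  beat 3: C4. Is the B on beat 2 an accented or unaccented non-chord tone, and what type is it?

The harmony at that moment is F♯ diminished triad (F♯, A, C); B3 is not a chord tone.
It is approached by step up from A3 and left by step up to C4.
Step in, step out in the same direction — a passing tone.
It falls on a weak beat, so it is unaccented.

Unaccented passing tone.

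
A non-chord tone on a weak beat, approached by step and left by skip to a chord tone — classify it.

Approach: by step. Departure: by leap. Metric position: weak.
Step in, leap out, from a weak position — an escape tone (échappée). (It is the mirror image of the appoggiatura, which leaps in and steps out on a strong beat.)

Escape tone.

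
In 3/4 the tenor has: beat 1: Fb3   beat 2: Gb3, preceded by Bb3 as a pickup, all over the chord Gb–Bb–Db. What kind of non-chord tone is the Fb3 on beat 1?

Appoggiatura.

The harmony at that moment is Gb major triad (Gb, Bb, Db); Fb3 is not a chord tone.
It is approached by leap down from Bb3 and left by step up to Gb3.
Leap in, step out, metrically accented — an appoggiatura.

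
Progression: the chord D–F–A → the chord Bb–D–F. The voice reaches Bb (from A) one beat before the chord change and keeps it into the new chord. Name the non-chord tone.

The harmony at that moment is D minor triad (D, F, A); Bb is not a chord tone.
It is approached by step up from A and then sustained as the same pitch into the next harmony.
Arriving early and becoming a chord tone when the harmony changes — an anticipation.

Bb is an anticipation.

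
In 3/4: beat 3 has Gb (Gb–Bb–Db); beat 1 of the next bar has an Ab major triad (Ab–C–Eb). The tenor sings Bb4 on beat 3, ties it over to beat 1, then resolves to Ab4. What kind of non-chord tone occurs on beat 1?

The harmony at that moment is Ab major triad (Ab, C, Eb); Bb4 is not a chord tone.
It is held over (the same pitch as the preceding Bb4) and left by step down to Ab4.
Held over from the previous chord and resolving down by step — a suspension.

Suspension.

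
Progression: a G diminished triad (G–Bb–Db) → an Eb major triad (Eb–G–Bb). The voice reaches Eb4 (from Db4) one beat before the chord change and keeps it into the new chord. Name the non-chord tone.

The harmony at that moment is G diminished triad (G, Bb, Db); Eb4 is not a chord tone.
It is approached by step up from Db4 and then sustained as the same pitch into the next harmony.
Arriving early and becoming a chord tone when the harmony changes — an anticipation.

Eb4 is an anticipation.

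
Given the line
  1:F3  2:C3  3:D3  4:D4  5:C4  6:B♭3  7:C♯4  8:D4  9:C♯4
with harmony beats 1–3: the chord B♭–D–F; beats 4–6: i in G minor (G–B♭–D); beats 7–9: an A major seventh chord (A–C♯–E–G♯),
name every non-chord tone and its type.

C3 (beat 2) — appoggiatura; C4 (beat 5) — passing tone; D4 (beat 8) — neighbor tone.

The harmony at that moment is B♭ major triad (B♭, D, F); C3 is not a chord tone.
It is approached by leap down from F3 and left by step up to D3.
Leap in, step out — an appoggiatura.
The harmony at that moment is G minor triad (G, B♭, D); C4 is not a chord tone.
It is approached by step down from D4 and left by step down to B♭3.
Step in, step out in the same direction — a passing tone.
The harmony at that moment is A major seventh chord (A, C♯, E, G♯); D4 is not a chord tone.
It is approached by step up from C♯4 and left by step down to C♯4.
Step away and step back to the same note — a neighbor tone (upper neighbor).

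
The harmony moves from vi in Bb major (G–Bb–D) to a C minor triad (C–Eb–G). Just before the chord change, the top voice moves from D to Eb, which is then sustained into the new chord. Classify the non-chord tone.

The harmony at that moment is G minor triad (G, Bb, D); Eb is not a chord tone.
It is approached by step up from D and then sustained as the same pitch into the next harmony.
Arriving early and becoming a chord tone when the harmony changes — an anticipation.

Eb is an anticipation.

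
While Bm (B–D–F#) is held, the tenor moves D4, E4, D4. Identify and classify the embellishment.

E4 is a neighbor tone.

The harmony at that moment is B minor triad (B, D, F#); E4 is not a chord tone.
It is approached by step up from D4 and left by step down to D4.
Step away and step back to the same note — a neighbor tone (upper neighbor).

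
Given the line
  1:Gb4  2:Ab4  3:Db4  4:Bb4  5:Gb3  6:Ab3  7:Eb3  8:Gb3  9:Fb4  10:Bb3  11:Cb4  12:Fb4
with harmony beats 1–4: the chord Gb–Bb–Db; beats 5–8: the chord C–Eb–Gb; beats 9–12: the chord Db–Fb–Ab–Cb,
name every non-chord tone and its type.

The harmony at that moment is Gb major triad (Gb, Bb, Db); Ab4 is not a chord tone.
It is approached by step up from Gb4 and left by leap down to Db4.
Step in, leap out — an escape tone.
The harmony at that moment is C diminished triad (C, Eb, Gb); Ab3 is not a chord tone.
It is approached by step up from Gb3 and left by leap down to Eb3.
Step in, leap out — an escape tone.
The harmony at that moment is Db minor seventh chord (Db, Fb, Ab, Cb); Bb3 is not a chord tone.
It is approached by leap down from Fb4 and left by step up to Cb4.
Leap in, step out — an appoggiatura.

Ab4 (beat 2) — escape tone; Ab3 (beat 6) — escape tone; Bb3 (beat 10) — appoggiatura.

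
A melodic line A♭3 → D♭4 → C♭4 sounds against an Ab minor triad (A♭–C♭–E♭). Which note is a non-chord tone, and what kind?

D♭4 is an appoggiatura.

The harmony at that moment is A♭ minor triad (A♭, C♭, E♭); D♭4 is not a chord tone.
It is approached by leap up from A♭3 and left by step down to C♭4.
Leap in, step out — an appoggiatura.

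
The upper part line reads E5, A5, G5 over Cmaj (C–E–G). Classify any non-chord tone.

A5 is an appoggiatura.

The harmony at that moment is C major triad (C, E, G); A5 is not a chord tone.
It is approached by leap up from E5 and left by step down to G5.
Leap in, step out — an appoggiatura.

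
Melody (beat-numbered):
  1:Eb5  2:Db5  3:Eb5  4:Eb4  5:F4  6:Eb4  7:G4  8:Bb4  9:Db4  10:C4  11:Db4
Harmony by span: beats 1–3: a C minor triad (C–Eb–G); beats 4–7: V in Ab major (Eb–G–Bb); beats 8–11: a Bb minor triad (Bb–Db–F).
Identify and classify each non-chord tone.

The harmony at that moment is C minor triad (C, Eb, G); Db5 is not a chord tone.
It is approached by step down from Eb5 and left by step up to Eb5.
Step away and step back to the same note — a neighbor tone (lower neighbor).
The harmony at that moment is Eb major triad (Eb, G, Bb); F4 is not a chord tone.
It is approached by step up from Eb4 and left by step down to Eb4.
Step away and step back to the same note — a neighbor tone (upper neighbor).
The harmony at that moment is Bb minor triad (Bb, Db, F); C4 is not a chord tone.
It is approached by step down from Db4 and left by step up to Db4.
Step away and step back to the same note — a neighbor tone (lower neighbor).

Db5 (beat 2) — neighbor tone; F4 (beat 5) — neighbor tone; C4 (beat 10) — neighbor tone.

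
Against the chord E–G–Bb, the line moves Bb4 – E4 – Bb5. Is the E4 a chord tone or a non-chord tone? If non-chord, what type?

E diminished triad contains E, G, Bb; E is the root, so it is a chord tone.

Chord tone (the root of E diminished triad).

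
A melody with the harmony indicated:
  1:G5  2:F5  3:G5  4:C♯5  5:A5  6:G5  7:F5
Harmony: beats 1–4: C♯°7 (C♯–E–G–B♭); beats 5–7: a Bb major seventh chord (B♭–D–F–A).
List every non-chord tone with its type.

The harmony at that moment is C♯ diminished seventh chord (C♯, E, G, B♭); F5 is not a chord tone.
It is approached by step down from G5 and left by step up to G5.
Step away and step back to the same note — a neighbor tone (lower neighbor).
The harmony at that moment is B♭ major seventh chord (B♭, D, F, A); G5 is not a chord tone.
It is approached by step down from A5 and left by step down to F5.
Step in, step out in the same direction — a passing tone.

F5 (beat 2) — neighbor tone; G5 (beat 6) — passing tone.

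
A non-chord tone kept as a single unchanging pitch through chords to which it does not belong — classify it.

Approach: none. Departure: none — a single pitch is sustained while the chords change around it, passing through harmonies that do not contain it.
No melodic motion at all; the dissonance is created entirely by the moving harmonies against the stationary note — a pedal tone (pedal point).

Pedal tone.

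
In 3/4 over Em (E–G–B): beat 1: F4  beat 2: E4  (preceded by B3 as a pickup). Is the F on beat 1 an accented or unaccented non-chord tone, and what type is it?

Accented appoggiatura.

The harmony at that moment is E minor triad (E, G, B); F4 is not a chord tone.
It is approached by leap up from B3 and left by step down to E4.
Leap in, step out — an appoggiatura.
It falls on the downbeat, so it is accented.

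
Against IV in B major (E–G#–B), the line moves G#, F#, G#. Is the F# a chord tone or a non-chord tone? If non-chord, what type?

Non-chord tone — a neighbor tone.

The harmony at that moment is E major triad (E, G#, B); F# is not a chord tone.
It is approached by step down from G# and left by step up to G#.
Step away and step back to the same note — a neighbor tone (lower neighbor).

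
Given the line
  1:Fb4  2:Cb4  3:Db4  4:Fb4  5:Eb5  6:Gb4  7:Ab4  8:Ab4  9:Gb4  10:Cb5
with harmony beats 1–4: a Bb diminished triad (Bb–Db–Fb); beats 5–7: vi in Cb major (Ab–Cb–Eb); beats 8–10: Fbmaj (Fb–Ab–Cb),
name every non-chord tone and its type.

Cb4 (beat 2) — appoggiatura; Gb4 (beat 6) — appoggiatura; Gb4 (beat 9) — escape tone.

The harmony at that moment is Bb diminished triad (Bb, Db, Fb); Cb4 is not a chord tone.
It is approached by leap down from Fb4 and left by step up to Db4.
Leap in, step out — an appoggiatura.
The harmony at that moment is Ab minor triad (Ab, Cb, Eb); Gb4 is not a chord tone.
It is approached by leap down from Eb5 and left by step up to Ab4.
Leap in, step out — an appoggiatura.
The harmony at that moment is Fb major triad (Fb, Ab, Cb); Gb4 is not a chord tone.
It is approached by step down from Ab4 and left by leap up to Cb5.
Step in, leap out — an escape tone.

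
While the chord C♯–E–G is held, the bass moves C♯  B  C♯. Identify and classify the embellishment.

The harmony at that moment is C♯ diminished triad (C♯, E, G); B is not a chord tone.
It is approached by step down from C♯ and left by step up to C♯.
Step away and step back to the same note — a neighbor tone (lower neighbor).

B is a neighbor tone.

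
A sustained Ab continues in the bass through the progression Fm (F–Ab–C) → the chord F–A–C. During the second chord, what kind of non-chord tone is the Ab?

Pedal tone (pedal point).

The harmony at that moment is F major triad (F, A, C); Ab is not a chord tone.
It is held over (the same pitch as the preceding Ab) and then sustained as the same pitch into the next harmony.
Sustained through a change of harmony — a pedal tone.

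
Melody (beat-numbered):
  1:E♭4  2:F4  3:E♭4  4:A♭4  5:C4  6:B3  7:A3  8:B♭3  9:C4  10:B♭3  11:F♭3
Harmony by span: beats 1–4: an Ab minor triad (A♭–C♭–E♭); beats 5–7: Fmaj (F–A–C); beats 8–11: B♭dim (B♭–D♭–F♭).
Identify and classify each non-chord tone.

F4 (beat 2) — neighbor tone; B3 (beat 6) — passing tone; C4 (beat 9) — neighbor tone.

The harmony at that moment is A♭ minor triad (A♭, C♭, E♭); F4 is not a chord tone.
It is approached by step up from E♭4 and left by step down to E♭4.
Step away and step back to the same note — a neighbor tone (upper neighbor).
The harmony at that moment is F major triad (F, A, C); B3 is not a chord tone.
It is approached by step down from C4 and left by step down to A3.
Step in, step out in the same direction — a passing tone.
The harmony at that moment is B♭ diminished triad (B♭, D♭, F♭); C4 is not a chord tone.
It is approached by step up from B♭3 and left by step down to B♭3.
Step away and step back to the same note — a neighbor tone (upper neighbor).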